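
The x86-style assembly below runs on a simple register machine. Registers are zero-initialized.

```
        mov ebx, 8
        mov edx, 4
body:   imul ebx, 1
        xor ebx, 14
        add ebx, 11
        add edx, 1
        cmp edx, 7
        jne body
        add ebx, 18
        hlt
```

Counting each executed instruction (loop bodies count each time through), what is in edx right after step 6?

ebx=8
edx=4
ebx=8*1=8
ebx=8^14=6
ebx=6+11=17
edx=4+1=5
After step 6: edx = 5.

5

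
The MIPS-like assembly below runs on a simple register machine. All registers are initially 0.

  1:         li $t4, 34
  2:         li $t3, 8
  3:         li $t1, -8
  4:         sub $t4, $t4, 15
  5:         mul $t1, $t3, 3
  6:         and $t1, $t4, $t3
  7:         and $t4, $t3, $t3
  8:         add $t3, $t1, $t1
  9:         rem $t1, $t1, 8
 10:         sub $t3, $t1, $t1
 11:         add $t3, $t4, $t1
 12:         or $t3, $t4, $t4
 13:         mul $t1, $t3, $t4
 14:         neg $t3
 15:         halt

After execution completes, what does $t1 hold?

$t4=34
$t3=8
$t1=-8
$t4=34-15=19
$t1=8*3=24
$t1=19&8=0
$t4=8&8=8
$t3=0+0=0
$t1=0%8=0
$t3=0-0=0
$t3=8+0=8
$t3=8|8=8
$t1=8*8=64
$t3=-(8)=-8
halt.

64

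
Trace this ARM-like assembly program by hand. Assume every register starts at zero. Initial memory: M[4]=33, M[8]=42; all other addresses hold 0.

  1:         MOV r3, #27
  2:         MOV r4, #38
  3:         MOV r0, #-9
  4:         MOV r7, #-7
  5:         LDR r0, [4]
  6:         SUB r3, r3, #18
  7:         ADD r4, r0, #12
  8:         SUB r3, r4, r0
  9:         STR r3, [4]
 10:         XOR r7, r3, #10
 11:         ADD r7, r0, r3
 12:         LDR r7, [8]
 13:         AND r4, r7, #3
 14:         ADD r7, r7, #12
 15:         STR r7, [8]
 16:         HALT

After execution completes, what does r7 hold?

54

MOV r3, #27 → r3=27
MOV r4, #38 → r4=38
MOV r0, #-9 → r0=-9
MOV r7, #-7 → r7=-7
LDR r0, [4] → r0=M[4]=33
SUB r3, r3, #18 → r3=27-18=9
ADD r4, r0, #12 → r4=33+12=45
SUB r3, r4, r0 → r3=45-33=12
STR r3, [4] → M[4]=12
XOR r7, r3, #10 → r7=12^10=6
ADD r7, r0, r3 → r7=33+12=45
LDR r7, [8] → r7=M[8]=42
AND r4, r7, #3 → r4=42&3=2
ADD r7, r7, #12 → r7=42+12=54
STR r7, [8] → M[8]=54
halt.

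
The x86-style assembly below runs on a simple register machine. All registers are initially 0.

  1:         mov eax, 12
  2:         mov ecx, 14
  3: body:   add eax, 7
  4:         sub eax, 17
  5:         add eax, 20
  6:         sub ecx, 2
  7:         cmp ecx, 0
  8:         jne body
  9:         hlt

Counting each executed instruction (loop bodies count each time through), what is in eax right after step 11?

after mov eax, 12: eax=12
after mov ecx, 14: ecx=14
after add eax, 7: eax=12+7=19
after sub eax, 17: eax=19-17=2
after add eax, 20: eax=2+20=22
after sub ecx, 2: ecx=14-2=12
cmp ecx, 0  (cmp 12,0)
jne body: taken
after add eax, 7: eax=22+7=29
after sub eax, 17: eax=29-17=12
after add eax, 20: eax=12+20=32
After step 11: eax = 32.

32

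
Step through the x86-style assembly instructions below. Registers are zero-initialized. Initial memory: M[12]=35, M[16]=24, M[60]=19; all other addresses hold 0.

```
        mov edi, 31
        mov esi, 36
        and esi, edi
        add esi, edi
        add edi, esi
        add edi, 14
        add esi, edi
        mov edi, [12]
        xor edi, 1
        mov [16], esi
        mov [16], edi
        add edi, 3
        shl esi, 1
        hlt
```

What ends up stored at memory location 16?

34

mov edi, 31 → edi=31
mov esi, 36 → esi=36
and esi, edi → esi=36&31=4
add esi, edi → esi=4+31=35
add edi, esi → edi=31+35=66
add edi, 14 → edi=66+14=80
add esi, edi → esi=35+80=115
mov edi, [12] → edi=M[12]=35
xor edi, 1 → edi=35^1=34
mov [16], esi → M[16]=115
mov [16], edi → M[16]=34
add edi, 3 → edi=34+3=37
shl esi, 1 → esi=115<<1=230
halt.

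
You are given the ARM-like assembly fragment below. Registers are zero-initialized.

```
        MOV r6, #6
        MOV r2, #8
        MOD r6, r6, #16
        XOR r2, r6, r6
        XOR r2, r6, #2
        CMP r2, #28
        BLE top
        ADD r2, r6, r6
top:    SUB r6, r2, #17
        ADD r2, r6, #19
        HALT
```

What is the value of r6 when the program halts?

-13

r6=6
r2=8
r6=6%16=6
r2=6^6=0
r2=6^2=4
CMP r2, #28  (cmp 4,28)
BLE top: taken
r6=4-17=-13
r2=(-13)+19=6
halt.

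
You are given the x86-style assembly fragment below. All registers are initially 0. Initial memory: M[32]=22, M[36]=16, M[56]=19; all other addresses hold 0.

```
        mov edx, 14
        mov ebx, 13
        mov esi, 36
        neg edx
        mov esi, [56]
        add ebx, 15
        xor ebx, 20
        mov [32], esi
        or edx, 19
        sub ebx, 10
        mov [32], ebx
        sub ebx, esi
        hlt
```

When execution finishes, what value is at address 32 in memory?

-2

edx=14
ebx=13
esi=36
edx=-(14)=-14
esi=M[56]=19
ebx=13+15=28
ebx=28^20=8
mov [32], esi → M[32]=19
edx=(-14)|19=-13
ebx=8-10=-2
mov [32], ebx → M[32]=-2
ebx=(-2)-19=-21
halt.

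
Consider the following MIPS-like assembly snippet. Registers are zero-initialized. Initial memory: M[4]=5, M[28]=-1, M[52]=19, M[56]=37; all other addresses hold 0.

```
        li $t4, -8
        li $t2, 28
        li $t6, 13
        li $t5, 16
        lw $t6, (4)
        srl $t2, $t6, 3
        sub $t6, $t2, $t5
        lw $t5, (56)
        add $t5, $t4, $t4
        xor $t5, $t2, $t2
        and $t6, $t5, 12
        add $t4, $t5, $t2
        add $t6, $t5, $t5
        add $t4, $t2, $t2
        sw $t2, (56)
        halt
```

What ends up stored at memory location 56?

0

$t4=-8
$t2=28
$t6=13
$t5=16
$t6=M[4]=5
$t2=5>>3=0
$t6=0-16=-16
$t5=M[56]=37
$t5=(-8)+(-8)=-16
$t5=0^0=0
$t6=0&12=0
$t4=0+0=0
$t6=0+0=0
$t4=0+0=0
sw $t2, (56) → M[56]=0
halt.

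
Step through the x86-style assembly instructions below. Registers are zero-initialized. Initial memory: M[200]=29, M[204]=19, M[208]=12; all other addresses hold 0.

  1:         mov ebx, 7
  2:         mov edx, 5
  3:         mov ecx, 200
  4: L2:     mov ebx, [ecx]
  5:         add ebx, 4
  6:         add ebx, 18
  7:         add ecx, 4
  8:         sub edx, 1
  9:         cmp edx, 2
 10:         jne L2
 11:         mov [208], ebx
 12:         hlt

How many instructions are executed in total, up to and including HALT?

after mov ebx, 7: ebx=7
after mov edx, 5: edx=5
after mov ecx, 200: ecx=200
after mov ebx, [ecx]: ebx=M[200]=29
after add ebx, 4: ebx=29+4=33
after add ebx, 18: ebx=33+18=51
after add ecx, 4: ecx=200+4=204
after sub edx, 1: edx=5-1=4
cmp edx, 2  (cmp 4,2)
jne L2: taken
after mov ebx, [ecx]: ebx=M[204]=19
after add ebx, 4: ebx=19+4=23
after add ebx, 18: ebx=23+18=41
after add ecx, 4: ecx=204+4=208
after sub edx, 1: edx=4-1=3
cmp edx, 2  (cmp 3,2)
jne L2: taken
after mov ebx, [ecx]: ebx=M[208]=12
after add ebx, 4: ebx=12+4=16
after add ebx, 18: ebx=16+18=34
after add ecx, 4: ecx=208+4=212
after sub edx, 1: edx=3-1=2
cmp edx, 2  (cmp 2,2)
jne L2: not taken
mov [208], ebx → M[208]=34
halt.
Total executed instructions: 26.

26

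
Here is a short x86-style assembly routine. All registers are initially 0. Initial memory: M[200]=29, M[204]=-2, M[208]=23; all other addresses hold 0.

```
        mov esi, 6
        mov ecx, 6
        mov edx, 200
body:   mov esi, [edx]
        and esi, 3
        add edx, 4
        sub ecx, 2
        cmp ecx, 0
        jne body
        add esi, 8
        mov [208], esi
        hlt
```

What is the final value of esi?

mov esi, 6 → esi=6
mov ecx, 6 → ecx=6
mov edx, 200 → edx=200
mov esi, [edx] → esi=M[200]=29
and esi, 3 → esi=29&3=1
add edx, 4 → edx=200+4=204
sub ecx, 2 → ecx=6-2=4
cmp ecx, 0  (cmp 4,0)
jne body: taken
mov esi, [edx] → esi=M[204]=-2
and esi, 3 → esi=(-2)&3=2
add edx, 4 → edx=204+4=208
sub ecx, 2 → ecx=4-2=2
cmp ecx, 0  (cmp 2,0)
jne body: taken
mov esi, [edx] → esi=M[208]=23
and esi, 3 → esi=23&3=3
add edx, 4 → edx=208+4=212
sub ecx, 2 → ecx=2-2=0
cmp ecx, 0  (cmp 0,0)
jne body: not taken
add esi, 8 → esi=3+8=11
mov [208], esi → M[208]=11
halt.

11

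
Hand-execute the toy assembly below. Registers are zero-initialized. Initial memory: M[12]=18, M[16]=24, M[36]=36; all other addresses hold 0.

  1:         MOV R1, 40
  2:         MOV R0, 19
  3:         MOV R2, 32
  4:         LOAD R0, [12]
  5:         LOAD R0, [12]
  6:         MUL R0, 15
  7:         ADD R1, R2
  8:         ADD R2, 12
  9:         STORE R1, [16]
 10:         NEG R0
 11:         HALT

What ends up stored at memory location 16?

72

R1=40
R0=19
R2=32
R0=M[12]=18
R0=M[12]=18
R0=18*15=270
R1=40+32=72
R2=32+12=44
STORE R1, [16] → M[16]=72
R0=-(270)=-270
halt.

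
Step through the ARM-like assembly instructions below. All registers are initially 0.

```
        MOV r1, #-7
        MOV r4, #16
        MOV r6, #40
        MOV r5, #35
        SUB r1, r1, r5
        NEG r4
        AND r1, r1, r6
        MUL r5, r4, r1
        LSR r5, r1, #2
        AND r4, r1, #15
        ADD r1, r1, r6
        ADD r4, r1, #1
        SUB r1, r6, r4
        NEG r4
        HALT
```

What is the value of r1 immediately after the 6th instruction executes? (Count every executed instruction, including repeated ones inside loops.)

MOV r1, #-7 → r1=-7
MOV r4, #16 → r4=16
MOV r6, #40 → r6=40
MOV r5, #35 → r5=35
SUB r1, r1, r5 → r1=(-7)-35=-42
NEG r4 → r4=-(16)=-16
After step 6: r1 = -42.

-42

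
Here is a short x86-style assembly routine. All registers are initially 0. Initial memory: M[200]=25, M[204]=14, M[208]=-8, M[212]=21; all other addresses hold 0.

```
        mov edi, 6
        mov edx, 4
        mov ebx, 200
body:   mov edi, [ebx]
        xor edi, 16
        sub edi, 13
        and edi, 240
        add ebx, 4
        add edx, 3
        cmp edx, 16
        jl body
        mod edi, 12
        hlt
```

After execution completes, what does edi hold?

mov edi, 6 → edi=6
mov edx, 4 → edx=4
mov ebx, 200 → ebx=200
mov edi, [ebx] → edi=M[200]=25
xor edi, 16 → edi=25^16=9
sub edi, 13 → edi=9-13=-4
and edi, 240 → edi=(-4)&240=240
add ebx, 4 → ebx=200+4=204
add edx, 3 → edx=4+3=7
cmp edx, 16  (cmp 7,16)
jl body: taken
mov edi, [ebx] → edi=M[204]=14
xor edi, 16 → edi=14^16=30
sub edi, 13 → edi=30-13=17
and edi, 240 → edi=17&240=16
add ebx, 4 → ebx=204+4=208
add edx, 3 → edx=7+3=10
cmp edx, 16  (cmp 10,16)
jl body: taken
mov edi, [ebx] → edi=M[208]=-8
xor edi, 16 → edi=(-8)^16=-24
sub edi, 13 → edi=(-24)-13=-37
and edi, 240 → edi=(-37)&240=208
add ebx, 4 → ebx=208+4=212
add edx, 3 → edx=10+3=13
cmp edx, 16  (cmp 13,16)
jl body: taken
mov edi, [ebx] → edi=M[212]=21
xor edi, 16 → edi=21^16=5
sub edi, 13 → edi=5-13=-8
and edi, 240 → edi=(-8)&240=240
add ebx, 4 → ebx=212+4=216
add edx, 3 → edx=13+3=16
cmp edx, 16  (cmp 16,16)
jl body: not taken
mod edi, 12 → edi=240%12=0
halt.

0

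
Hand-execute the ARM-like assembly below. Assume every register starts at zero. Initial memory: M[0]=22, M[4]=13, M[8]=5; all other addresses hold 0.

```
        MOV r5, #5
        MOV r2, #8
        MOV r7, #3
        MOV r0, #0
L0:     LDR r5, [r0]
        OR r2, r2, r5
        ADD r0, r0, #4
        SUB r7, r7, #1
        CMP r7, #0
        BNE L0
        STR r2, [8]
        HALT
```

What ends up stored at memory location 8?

31

MOV r5, #5 → r5=5
MOV r2, #8 → r2=8
MOV r7, #3 → r7=3
MOV r0, #0 → r0=0
LDR r5, [r0] → r5=M[0]=22
OR r2, r2, r5 → r2=8|22=30
ADD r0, r0, #4 → r0=0+4=4
SUB r7, r7, #1 → r7=3-1=2
CMP r7, #0  (cmp 2,0)
BNE L0: taken
LDR r5, [r0] → r5=M[4]=13
OR r2, r2, r5 → r2=30|13=31
ADD r0, r0, #4 → r0=4+4=8
SUB r7, r7, #1 → r7=2-1=1
CMP r7, #0  (cmp 1,0)
BNE L0: taken
LDR r5, [r0] → r5=M[8]=5
OR r2, r2, r5 → r2=31|5=31
ADD r0, r0, #4 → r0=8+4=12
SUB r7, r7, #1 → r7=1-1=0
CMP r7, #0  (cmp 0,0)
BNE L0: not taken
STR r2, [8] → M[8]=31
halt.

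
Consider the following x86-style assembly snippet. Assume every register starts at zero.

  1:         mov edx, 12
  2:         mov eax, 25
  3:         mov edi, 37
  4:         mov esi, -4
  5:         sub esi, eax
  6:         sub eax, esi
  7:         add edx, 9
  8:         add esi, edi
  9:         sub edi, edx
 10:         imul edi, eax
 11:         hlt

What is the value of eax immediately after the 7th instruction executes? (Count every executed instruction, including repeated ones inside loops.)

edx=12
eax=25
edi=37
esi=-4
esi=(-4)-25=-29
eax=25-(-29)=54
edx=12+9=21
After step 7: eax = 54.

54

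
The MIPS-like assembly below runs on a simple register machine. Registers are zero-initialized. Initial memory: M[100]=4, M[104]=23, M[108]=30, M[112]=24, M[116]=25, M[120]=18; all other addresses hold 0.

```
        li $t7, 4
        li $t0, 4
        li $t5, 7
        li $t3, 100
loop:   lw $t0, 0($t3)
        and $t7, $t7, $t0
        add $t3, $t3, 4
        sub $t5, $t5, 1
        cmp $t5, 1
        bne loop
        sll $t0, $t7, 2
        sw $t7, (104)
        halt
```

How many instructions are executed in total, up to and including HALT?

after li $t7, 4: $t7=4
after li $t0, 4: $t0=4
after li $t5, 7: $t5=7
after li $t3, 100: $t3=100
after lw $t0, 0($t3): $t0=M[100]=4
after and $t7, $t7, $t0: $t7=4&4=4
after add $t3, $t3, 4: $t3=100+4=104
after sub $t5, $t5, 1: $t5=7-1=6
cmp $t5, 1  (cmp 6,1)
bne loop: taken
after lw $t0, 0($t3): $t0=M[104]=23
after and $t7, $t7, $t0: $t7=4&23=4
after add $t3, $t3, 4: $t3=104+4=108
after sub $t5, $t5, 1: $t5=6-1=5
cmp $t5, 1  (cmp 5,1)
bne loop: taken
after lw $t0, 0($t3): $t0=M[108]=30
after and $t7, $t7, $t0: $t7=4&30=4
after add $t3, $t3, 4: $t3=108+4=112
after sub $t5, $t5, 1: $t5=5-1=4
cmp $t5, 1  (cmp 4,1)
bne loop: taken
after lw $t0, 0($t3): $t0=M[112]=24
after and $t7, $t7, $t0: $t7=4&24=0
after add $t3, $t3, 4: $t3=112+4=116
after sub $t5, $t5, 1: $t5=4-1=3
cmp $t5, 1  (cmp 3,1)
bne loop: taken
after lw $t0, 0($t3): $t0=M[116]=25
after and $t7, $t7, $t0: $t7=0&25=0
after add $t3, $t3, 4: $t3=116+4=120
after sub $t5, $t5, 1: $t5=3-1=2
cmp $t5, 1  (cmp 2,1)
bne loop: taken
after lw $t0, 0($t3): $t0=M[120]=18
after and $t7, $t7, $t0: $t7=0&18=0
after add $t3, $t3, 4: $t3=120+4=124
after sub $t5, $t5, 1: $t5=2-1=1
cmp $t5, 1  (cmp 1,1)
bne loop: not taken
after sll $t0, $t7, 2: $t0=0<<2=0
sw $t7, (104) → M[104]=0
halt.
Total executed instructions: 43.

43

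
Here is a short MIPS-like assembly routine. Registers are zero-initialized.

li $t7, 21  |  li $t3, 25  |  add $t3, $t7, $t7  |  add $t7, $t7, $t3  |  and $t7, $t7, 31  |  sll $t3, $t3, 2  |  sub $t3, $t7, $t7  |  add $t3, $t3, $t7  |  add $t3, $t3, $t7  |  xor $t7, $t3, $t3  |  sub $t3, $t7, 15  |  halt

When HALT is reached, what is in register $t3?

after li $t7, 21: $t7=21
after li $t3, 25: $t3=25
after add $t3, $t7, $t7: $t3=21+21=42
after add $t7, $t7, $t3: $t7=21+42=63
after and $t7, $t7, 31: $t7=63&31=31
after sll $t3, $t3, 2: $t3=42<<2=168
after sub $t3, $t7, $t7: $t3=31-31=0
after add $t3, $t3, $t7: $t3=0+31=31
after add $t3, $t3, $t7: $t3=31+31=62
after xor $t7, $t3, $t3: $t7=62^62=0
after sub $t3, $t7, 15: $t3=0-15=-15
halt.

-15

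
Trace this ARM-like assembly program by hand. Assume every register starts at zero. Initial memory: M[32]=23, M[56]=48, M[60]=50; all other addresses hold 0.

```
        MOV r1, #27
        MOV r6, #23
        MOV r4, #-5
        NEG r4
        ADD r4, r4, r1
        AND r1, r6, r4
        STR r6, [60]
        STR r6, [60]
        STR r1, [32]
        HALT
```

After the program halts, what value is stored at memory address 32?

0

MOV r1, #27 → r1=27
MOV r6, #23 → r6=23
MOV r4, #-5 → r4=-5
NEG r4 → r4=-(-5)=5
ADD r4, r4, r1 → r4=5+27=32
AND r1, r6, r4 → r1=23&32=0
STR r6, [60] → M[60]=23
STR r6, [60] → M[60]=23
STR r1, [32] → M[32]=0
halt.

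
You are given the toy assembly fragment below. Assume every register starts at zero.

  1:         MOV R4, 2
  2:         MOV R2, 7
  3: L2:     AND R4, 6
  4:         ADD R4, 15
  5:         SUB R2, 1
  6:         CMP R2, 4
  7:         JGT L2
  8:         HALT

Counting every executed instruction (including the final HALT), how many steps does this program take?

18

after MOV R4, 2: R4=2
after MOV R2, 7: R2=7
after AND R4, 6: R4=2&6=2
after ADD R4, 15: R4=2+15=17
after SUB R2, 1: R2=7-1=6
CMP R2, 4  (cmp 6,4)
JGT L2: taken
after AND R4, 6: R4=17&6=0
after ADD R4, 15: R4=0+15=15
after SUB R2, 1: R2=6-1=5
CMP R2, 4  (cmp 5,4)
JGT L2: taken
after AND R4, 6: R4=15&6=6
after ADD R4, 15: R4=6+15=21
after SUB R2, 1: R2=5-1=4
CMP R2, 4  (cmp 4,4)
JGT L2: not taken
halt.
Total executed instructions: 18.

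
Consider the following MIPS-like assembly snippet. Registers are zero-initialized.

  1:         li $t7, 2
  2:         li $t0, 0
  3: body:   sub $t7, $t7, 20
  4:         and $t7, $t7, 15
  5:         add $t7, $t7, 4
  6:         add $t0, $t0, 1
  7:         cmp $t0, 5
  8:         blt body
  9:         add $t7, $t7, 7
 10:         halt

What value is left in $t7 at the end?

25

$t7=2
$t0=0
$t7=2-20=-18
$t7=(-18)&15=14
$t7=14+4=18
$t0=0+1=1
cmp $t0, 5  (cmp 1,5)
blt body: taken
$t7=18-20=-2
$t7=(-2)&15=14
$t7=14+4=18
$t0=1+1=2
cmp $t0, 5  (cmp 2,5)
blt body: taken
$t7=18-20=-2
$t7=(-2)&15=14
$t7=14+4=18
$t0=2+1=3
cmp $t0, 5  (cmp 3,5)
blt body: taken
$t7=18-20=-2
$t7=(-2)&15=14
$t7=14+4=18
$t0=3+1=4
cmp $t0, 5  (cmp 4,5)
blt body: taken
$t7=18-20=-2
$t7=(-2)&15=14
$t7=14+4=18
$t0=4+1=5
cmp $t0, 5  (cmp 5,5)
blt body: not taken
$t7=18+7=25
halt.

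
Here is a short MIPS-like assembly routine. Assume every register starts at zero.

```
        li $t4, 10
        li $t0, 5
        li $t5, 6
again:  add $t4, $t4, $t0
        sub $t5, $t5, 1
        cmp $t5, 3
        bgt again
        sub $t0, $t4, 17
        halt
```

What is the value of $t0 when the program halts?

8

li $t4, 10 → $t4=10
li $t0, 5 → $t0=5
li $t5, 6 → $t5=6
add $t4, $t4, $t0 → $t4=10+5=15
sub $t5, $t5, 1 → $t5=6-1=5
cmp $t5, 3  (cmp 5,3)
bgt again: taken
add $t4, $t4, $t0 → $t4=15+5=20
sub $t5, $t5, 1 → $t5=5-1=4
cmp $t5, 3  (cmp 4,3)
bgt again: taken
add $t4, $t4, $t0 → $t4=20+5=25
sub $t5, $t5, 1 → $t5=4-1=3
cmp $t5, 3  (cmp 3,3)
bgt again: not taken
sub $t0, $t4, 17 → $t0=25-17=8
halt.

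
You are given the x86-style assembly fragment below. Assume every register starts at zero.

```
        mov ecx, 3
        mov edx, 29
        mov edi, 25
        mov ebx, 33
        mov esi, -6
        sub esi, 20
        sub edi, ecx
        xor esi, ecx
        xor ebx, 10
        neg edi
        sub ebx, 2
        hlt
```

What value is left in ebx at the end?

41

after mov ecx, 3: ecx=3
after mov edx, 29: edx=29
after mov edi, 25: edi=25
after mov ebx, 33: ebx=33
after mov esi, -6: esi=-6
after sub esi, 20: esi=(-6)-20=-26
after sub edi, ecx: edi=25-3=22
after xor esi, ecx: esi=(-26)^3=-27
after xor ebx, 10: ebx=33^10=43
after neg edi: edi=-(22)=-22
after sub ebx, 2: ebx=43-2=41
halt.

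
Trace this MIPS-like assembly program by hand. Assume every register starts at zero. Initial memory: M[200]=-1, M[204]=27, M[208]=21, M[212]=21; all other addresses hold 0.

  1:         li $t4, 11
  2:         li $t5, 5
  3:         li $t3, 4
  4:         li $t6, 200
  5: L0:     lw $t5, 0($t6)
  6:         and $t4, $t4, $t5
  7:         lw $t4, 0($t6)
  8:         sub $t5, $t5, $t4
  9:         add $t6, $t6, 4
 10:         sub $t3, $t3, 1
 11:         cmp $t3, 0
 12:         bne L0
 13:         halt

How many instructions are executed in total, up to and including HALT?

$t4=11
$t5=5
$t3=4
$t6=200
$t5=M[200]=-1
$t4=11&(-1)=11
$t4=M[200]=-1
$t5=(-1)-(-1)=0
$t6=200+4=204
$t3=4-1=3
cmp $t3, 0  (cmp 3,0)
bne L0: taken
$t5=M[204]=27
$t4=(-1)&27=27
$t4=M[204]=27
$t5=27-27=0
$t6=204+4=208
$t3=3-1=2
cmp $t3, 0  (cmp 2,0)
bne L0: taken
$t5=M[208]=21
$t4=27&21=17
$t4=M[208]=21
$t5=21-21=0
$t6=208+4=212
$t3=2-1=1
cmp $t3, 0  (cmp 1,0)
bne L0: taken
$t5=M[212]=21
$t4=21&21=21
$t4=M[212]=21
$t5=21-21=0
$t6=212+4=216
$t3=1-1=0
cmp $t3, 0  (cmp 0,0)
bne L0: not taken
halt.
Total executed instructions: 37.

37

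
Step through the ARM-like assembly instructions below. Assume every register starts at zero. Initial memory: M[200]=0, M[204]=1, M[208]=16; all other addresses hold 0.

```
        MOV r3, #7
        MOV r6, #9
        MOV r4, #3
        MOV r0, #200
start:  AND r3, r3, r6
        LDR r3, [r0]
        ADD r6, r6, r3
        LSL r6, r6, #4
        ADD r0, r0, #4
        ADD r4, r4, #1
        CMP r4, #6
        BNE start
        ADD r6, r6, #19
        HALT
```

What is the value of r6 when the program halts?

r3=7
r6=9
r4=3
r0=200
r3=7&9=1
r3=M[200]=0
r6=9+0=9
r6=9<<4=144
r0=200+4=204
r4=3+1=4
CMP r4, #6  (cmp 4,6)
BNE start: taken
r3=0&144=0
r3=M[204]=1
r6=144+1=145
r6=145<<4=2320
r0=204+4=208
r4=4+1=5
CMP r4, #6  (cmp 5,6)
BNE start: taken
r3=1&2320=0
r3=M[208]=16
r6=2320+16=2336
r6=2336<<4=37376
r0=208+4=212
r4=5+1=6
CMP r4, #6  (cmp 6,6)
BNE start: not taken
r6=37376+19=37395
halt.

37395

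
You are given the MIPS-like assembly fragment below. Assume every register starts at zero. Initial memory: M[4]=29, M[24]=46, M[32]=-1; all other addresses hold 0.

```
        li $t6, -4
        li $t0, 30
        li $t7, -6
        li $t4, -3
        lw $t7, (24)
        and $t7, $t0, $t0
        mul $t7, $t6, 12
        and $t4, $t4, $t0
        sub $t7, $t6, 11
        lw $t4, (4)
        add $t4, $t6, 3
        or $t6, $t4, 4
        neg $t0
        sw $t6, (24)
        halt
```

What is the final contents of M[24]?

-1

$t6=-4
$t0=30
$t7=-6
$t4=-3
$t7=M[24]=46
$t7=30&30=30
$t7=(-4)*12=-48
$t4=(-3)&30=28
$t7=(-4)-11=-15
$t4=M[4]=29
$t4=(-4)+3=-1
$t6=(-1)|4=-1
$t0=-(30)=-30
sw $t6, (24) → M[24]=-1
halt.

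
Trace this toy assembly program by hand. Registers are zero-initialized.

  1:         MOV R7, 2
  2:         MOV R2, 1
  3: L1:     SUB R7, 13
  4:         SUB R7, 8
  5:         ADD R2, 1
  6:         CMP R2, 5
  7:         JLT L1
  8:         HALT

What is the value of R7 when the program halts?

-82

after MOV R7, 2: R7=2
after MOV R2, 1: R2=1
after SUB R7, 13: R7=2-13=-11
after SUB R7, 8: R7=(-11)-8=-19
after ADD R2, 1: R2=1+1=2
CMP R2, 5  (cmp 2,5)
JLT L1: taken
after SUB R7, 13: R7=(-19)-13=-32
after SUB R7, 8: R7=(-32)-8=-40
after ADD R2, 1: R2=2+1=3
CMP R2, 5  (cmp 3,5)
JLT L1: taken
after SUB R7, 13: R7=(-40)-13=-53
after SUB R7, 8: R7=(-53)-8=-61
after ADD R2, 1: R2=3+1=4
CMP R2, 5  (cmp 4,5)
JLT L1: taken
after SUB R7, 13: R7=(-61)-13=-74
after SUB R7, 8: R7=(-74)-8=-82
after ADD R2, 1: R2=4+1=5
CMP R2, 5  (cmp 5,5)
JLT L1: not taken
halt.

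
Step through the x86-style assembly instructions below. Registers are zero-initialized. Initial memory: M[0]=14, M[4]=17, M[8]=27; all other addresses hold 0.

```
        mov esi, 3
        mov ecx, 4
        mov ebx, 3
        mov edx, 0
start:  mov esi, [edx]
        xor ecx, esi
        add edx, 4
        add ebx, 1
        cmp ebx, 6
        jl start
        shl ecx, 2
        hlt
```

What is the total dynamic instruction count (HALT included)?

24

after mov esi, 3: esi=3
after mov ecx, 4: ecx=4
after mov ebx, 3: ebx=3
after mov edx, 0: edx=0
after mov esi, [edx]: esi=M[0]=14
after xor ecx, esi: ecx=4^14=10
after add edx, 4: edx=0+4=4
after add ebx, 1: ebx=3+1=4
cmp ebx, 6  (cmp 4,6)
jl start: taken
after mov esi, [edx]: esi=M[4]=17
after xor ecx, esi: ecx=10^17=27
after add edx, 4: edx=4+4=8
after add ebx, 1: ebx=4+1=5
cmp ebx, 6  (cmp 5,6)
jl start: taken
after mov esi, [edx]: esi=M[8]=27
after xor ecx, esi: ecx=27^27=0
after add edx, 4: edx=8+4=12
after add ebx, 1: ebx=5+1=6
cmp ebx, 6  (cmp 6,6)
jl start: not taken
after shl ecx, 2: ecx=0<<2=0
halt.
Total executed instructions: 24.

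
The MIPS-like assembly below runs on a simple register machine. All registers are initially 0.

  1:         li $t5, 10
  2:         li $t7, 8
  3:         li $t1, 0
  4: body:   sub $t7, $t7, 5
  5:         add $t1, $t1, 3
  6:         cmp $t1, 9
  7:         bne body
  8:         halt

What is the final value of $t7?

-7

$t5=10
$t7=8
$t1=0
$t7=8-5=3
$t1=0+3=3
cmp $t1, 9  (cmp 3,9)
bne body: taken
$t7=3-5=-2
$t1=3+3=6
cmp $t1, 9  (cmp 6,9)
bne body: taken
$t7=(-2)-5=-7
$t1=6+3=9
cmp $t1, 9  (cmp 9,9)
bne body: not taken
halt.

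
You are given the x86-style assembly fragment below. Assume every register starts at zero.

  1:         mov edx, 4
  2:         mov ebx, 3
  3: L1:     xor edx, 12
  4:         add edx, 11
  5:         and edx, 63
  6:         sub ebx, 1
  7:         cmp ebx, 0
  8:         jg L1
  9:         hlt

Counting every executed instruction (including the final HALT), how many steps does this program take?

21

mov edx, 4 → edx=4
mov ebx, 3 → ebx=3
xor edx, 12 → edx=4^12=8
add edx, 11 → edx=8+11=19
and edx, 63 → edx=19&63=19
sub ebx, 1 → ebx=3-1=2
cmp ebx, 0  (cmp 2,0)
jg L1: taken
xor edx, 12 → edx=19^12=31
add edx, 11 → edx=31+11=42
and edx, 63 → edx=42&63=42
sub ebx, 1 → ebx=2-1=1
cmp ebx, 0  (cmp 1,0)
jg L1: taken
xor edx, 12 → edx=42^12=38
add edx, 11 → edx=38+11=49
and edx, 63 → edx=49&63=49
sub ebx, 1 → ebx=1-1=0
cmp ebx, 0  (cmp 0,0)
jg L1: not taken
halt.
Total executed instructions: 21.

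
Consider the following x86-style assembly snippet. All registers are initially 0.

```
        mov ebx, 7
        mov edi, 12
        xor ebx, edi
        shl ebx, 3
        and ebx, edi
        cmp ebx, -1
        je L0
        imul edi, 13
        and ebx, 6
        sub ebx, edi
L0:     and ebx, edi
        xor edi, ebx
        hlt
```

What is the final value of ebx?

4

ebx=7
edi=12
ebx=7^12=11
ebx=11<<3=88
ebx=88&12=8
cmp ebx, -1  (cmp 8,-1)
je L0: not taken
edi=12*13=156
ebx=8&6=0
ebx=0-156=-156
ebx=(-156)&156=4
edi=156^4=152
halt.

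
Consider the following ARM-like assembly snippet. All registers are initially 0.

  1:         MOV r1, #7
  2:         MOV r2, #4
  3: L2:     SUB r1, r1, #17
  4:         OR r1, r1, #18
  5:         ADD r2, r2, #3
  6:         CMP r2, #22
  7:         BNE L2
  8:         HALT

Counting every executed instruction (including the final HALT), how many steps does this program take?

33

MOV r1, #7 → r1=7
MOV r2, #4 → r2=4
SUB r1, r1, #17 → r1=7-17=-10
OR r1, r1, #18 → r1=(-10)|18=-10
ADD r2, r2, #3 → r2=4+3=7
CMP r2, #22  (cmp 7,22)
BNE L2: taken
SUB r1, r1, #17 → r1=(-10)-17=-27
OR r1, r1, #18 → r1=(-27)|18=-9
ADD r2, r2, #3 → r2=7+3=10
CMP r2, #22  (cmp 10,22)
BNE L2: taken
SUB r1, r1, #17 → r1=(-9)-17=-26
OR r1, r1, #18 → r1=(-26)|18=-10
ADD r2, r2, #3 → r2=10+3=13
CMP r2, #22  (cmp 13,22)
BNE L2: taken
SUB r1, r1, #17 → r1=(-10)-17=-27
OR r1, r1, #18 → r1=(-27)|18=-9
ADD r2, r2, #3 → r2=13+3=16
CMP r2, #22  (cmp 16,22)
BNE L2: taken
SUB r1, r1, #17 → r1=(-9)-17=-26
OR r1, r1, #18 → r1=(-26)|18=-10
ADD r2, r2, #3 → r2=16+3=19
CMP r2, #22  (cmp 19,22)
BNE L2: taken
SUB r1, r1, #17 → r1=(-10)-17=-27
OR r1, r1, #18 → r1=(-27)|18=-9
ADD r2, r2, #3 → r2=19+3=22
CMP r2, #22  (cmp 22,22)
BNE L2: not taken
halt.
Total executed instructions: 33.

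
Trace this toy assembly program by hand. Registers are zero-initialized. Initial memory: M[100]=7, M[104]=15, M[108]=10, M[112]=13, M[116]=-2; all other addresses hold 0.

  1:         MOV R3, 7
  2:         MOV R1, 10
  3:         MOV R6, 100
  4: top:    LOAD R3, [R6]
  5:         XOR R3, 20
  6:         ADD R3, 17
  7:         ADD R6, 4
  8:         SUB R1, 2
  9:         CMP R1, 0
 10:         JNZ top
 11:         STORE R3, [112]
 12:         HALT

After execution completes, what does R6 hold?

120

MOV R3, 7 → R3=7
MOV R1, 10 → R1=10
MOV R6, 100 → R6=100
LOAD R3, [R6] → R3=M[100]=7
XOR R3, 20 → R3=7^20=19
ADD R3, 17 → R3=19+17=36
ADD R6, 4 → R6=100+4=104
SUB R1, 2 → R1=10-2=8
CMP R1, 0  (cmp 8,0)
JNZ top: taken
LOAD R3, [R6] → R3=M[104]=15
XOR R3, 20 → R3=15^20=27
ADD R3, 17 → R3=27+17=44
ADD R6, 4 → R6=104+4=108
SUB R1, 2 → R1=8-2=6
CMP R1, 0  (cmp 6,0)
JNZ top: taken
LOAD R3, [R6] → R3=M[108]=10
XOR R3, 20 → R3=10^20=30
ADD R3, 17 → R3=30+17=47
ADD R6, 4 → R6=108+4=112
SUB R1, 2 → R1=6-2=4
CMP R1, 0  (cmp 4,0)
JNZ top: taken
LOAD R3, [R6] → R3=M[112]=13
XOR R3, 20 → R3=13^20=25
ADD R3, 17 → R3=25+17=42
ADD R6, 4 → R6=112+4=116
SUB R1, 2 → R1=4-2=2
CMP R1, 0  (cmp 2,0)
JNZ top: taken
LOAD R3, [R6] → R3=M[116]=-2
XOR R3, 20 → R3=(-2)^20=-22
ADD R3, 17 → R3=(-22)+17=-5
ADD R6, 4 → R6=116+4=120
SUB R1, 2 → R1=2-2=0
CMP R1, 0  (cmp 0,0)
JNZ top: not taken
STORE R3, [112] → M[112]=-5
halt.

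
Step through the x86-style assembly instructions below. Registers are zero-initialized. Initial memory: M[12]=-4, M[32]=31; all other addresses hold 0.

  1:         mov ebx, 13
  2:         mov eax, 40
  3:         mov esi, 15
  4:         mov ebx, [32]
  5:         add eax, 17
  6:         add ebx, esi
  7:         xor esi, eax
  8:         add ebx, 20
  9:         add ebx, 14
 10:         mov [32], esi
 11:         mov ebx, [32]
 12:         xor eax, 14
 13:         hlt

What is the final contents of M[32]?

54

after mov ebx, 13: ebx=13
after mov eax, 40: eax=40
after mov esi, 15: esi=15
after mov ebx, [32]: ebx=M[32]=31
after add eax, 17: eax=40+17=57
after add ebx, esi: ebx=31+15=46
after xor esi, eax: esi=15^57=54
after add ebx, 20: ebx=46+20=66
after add ebx, 14: ebx=66+14=80
mov [32], esi → M[32]=54
after mov ebx, [32]: ebx=M[32]=54
after xor eax, 14: eax=57^14=55
halt.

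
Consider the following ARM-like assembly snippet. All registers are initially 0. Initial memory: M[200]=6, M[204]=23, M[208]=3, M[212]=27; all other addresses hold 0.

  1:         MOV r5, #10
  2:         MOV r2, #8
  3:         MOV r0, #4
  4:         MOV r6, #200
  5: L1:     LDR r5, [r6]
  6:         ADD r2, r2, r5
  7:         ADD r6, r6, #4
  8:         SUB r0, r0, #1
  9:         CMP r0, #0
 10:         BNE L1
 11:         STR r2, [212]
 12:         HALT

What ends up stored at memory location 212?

MOV r5, #10 → r5=10
MOV r2, #8 → r2=8
MOV r0, #4 → r0=4
MOV r6, #200 → r6=200
LDR r5, [r6] → r5=M[200]=6
ADD r2, r2, r5 → r2=8+6=14
ADD r6, r6, #4 → r6=200+4=204
SUB r0, r0, #1 → r0=4-1=3
CMP r0, #0  (cmp 3,0)
BNE L1: taken
LDR r5, [r6] → r5=M[204]=23
ADD r2, r2, r5 → r2=14+23=37
ADD r6, r6, #4 → r6=204+4=208
SUB r0, r0, #1 → r0=3-1=2
CMP r0, #0  (cmp 2,0)
BNE L1: taken
LDR r5, [r6] → r5=M[208]=3
ADD r2, r2, r5 → r2=37+3=40
ADD r6, r6, #4 → r6=208+4=212
SUB r0, r0, #1 → r0=2-1=1
CMP r0, #0  (cmp 1,0)
BNE L1: taken
LDR r5, [r6] → r5=M[212]=27
ADD r2, r2, r5 → r2=40+27=67
ADD r6, r6, #4 → r6=212+4=216
SUB r0, r0, #1 → r0=1-1=0
CMP r0, #0  (cmp 0,0)
BNE L1: not taken
STR r2, [212] → M[212]=67
halt.

67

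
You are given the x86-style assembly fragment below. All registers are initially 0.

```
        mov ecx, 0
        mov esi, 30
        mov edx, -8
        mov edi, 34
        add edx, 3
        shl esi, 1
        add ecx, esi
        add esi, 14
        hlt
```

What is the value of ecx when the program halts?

after mov ecx, 0: ecx=0
after mov esi, 30: esi=30
after mov edx, -8: edx=-8
after mov edi, 34: edi=34
after add edx, 3: edx=(-8)+3=-5
after shl esi, 1: esi=30<<1=60
after add ecx, esi: ecx=0+60=60
after add esi, 14: esi=60+14=74
halt.

60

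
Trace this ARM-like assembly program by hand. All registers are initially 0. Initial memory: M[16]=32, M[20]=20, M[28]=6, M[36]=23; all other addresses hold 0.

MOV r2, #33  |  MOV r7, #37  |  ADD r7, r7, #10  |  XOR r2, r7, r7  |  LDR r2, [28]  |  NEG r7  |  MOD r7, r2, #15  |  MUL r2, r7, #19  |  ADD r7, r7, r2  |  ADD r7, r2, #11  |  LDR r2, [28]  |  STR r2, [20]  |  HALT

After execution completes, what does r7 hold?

125

r2=33
r7=37
r7=37+10=47
r2=47^47=0
r2=M[28]=6
r7=-(47)=-47
r7=6%15=6
r2=6*19=114
r7=6+114=120
r7=114+11=125
r2=M[28]=6
STR r2, [20] → M[20]=6
halt.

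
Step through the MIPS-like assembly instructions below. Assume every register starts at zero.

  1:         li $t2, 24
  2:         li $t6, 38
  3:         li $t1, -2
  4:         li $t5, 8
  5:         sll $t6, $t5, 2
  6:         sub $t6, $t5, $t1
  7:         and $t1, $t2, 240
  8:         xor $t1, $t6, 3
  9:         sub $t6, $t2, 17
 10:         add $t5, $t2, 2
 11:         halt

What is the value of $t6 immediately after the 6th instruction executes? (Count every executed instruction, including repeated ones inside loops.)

10

$t2=24
$t6=38
$t1=-2
$t5=8
$t6=8<<2=32
$t6=8-(-2)=10
After step 6: $t6 = 10.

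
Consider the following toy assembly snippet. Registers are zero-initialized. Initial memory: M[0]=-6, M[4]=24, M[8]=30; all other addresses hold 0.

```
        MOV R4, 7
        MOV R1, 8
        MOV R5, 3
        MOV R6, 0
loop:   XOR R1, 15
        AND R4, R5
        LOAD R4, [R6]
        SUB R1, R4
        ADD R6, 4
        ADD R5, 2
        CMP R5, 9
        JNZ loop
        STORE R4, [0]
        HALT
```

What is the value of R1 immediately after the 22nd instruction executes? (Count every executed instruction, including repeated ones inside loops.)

-27

after MOV R4, 7: R4=7
after MOV R1, 8: R1=8
after MOV R5, 3: R5=3
after MOV R6, 0: R6=0
after XOR R1, 15: R1=8^15=7
after AND R4, R5: R4=7&3=3
after LOAD R4, [R6]: R4=M[0]=-6
after SUB R1, R4: R1=7-(-6)=13
after ADD R6, 4: R6=0+4=4
after ADD R5, 2: R5=3+2=5
CMP R5, 9  (cmp 5,9)
JNZ loop: taken
after XOR R1, 15: R1=13^15=2
after AND R4, R5: R4=(-6)&5=0
after LOAD R4, [R6]: R4=M[4]=24
after SUB R1, R4: R1=2-24=-22
after ADD R6, 4: R6=4+4=8
after ADD R5, 2: R5=5+2=7
CMP R5, 9  (cmp 7,9)
JNZ loop: taken
after XOR R1, 15: R1=(-22)^15=-27
after AND R4, R5: R4=24&7=0
After step 22: R1 = -27.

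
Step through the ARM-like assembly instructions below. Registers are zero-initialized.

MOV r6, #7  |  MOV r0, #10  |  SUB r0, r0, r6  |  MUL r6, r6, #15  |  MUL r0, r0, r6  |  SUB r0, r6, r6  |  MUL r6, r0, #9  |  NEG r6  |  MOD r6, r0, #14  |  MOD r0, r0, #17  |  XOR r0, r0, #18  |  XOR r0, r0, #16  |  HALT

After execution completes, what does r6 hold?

r6=7
r0=10
r0=10-7=3
r6=7*15=105
r0=3*105=315
r0=105-105=0
r6=0*9=0
r6=-(0)=0
r6=0%14=0
r0=0%17=0
r0=0^18=18
r0=18^16=2
halt.

0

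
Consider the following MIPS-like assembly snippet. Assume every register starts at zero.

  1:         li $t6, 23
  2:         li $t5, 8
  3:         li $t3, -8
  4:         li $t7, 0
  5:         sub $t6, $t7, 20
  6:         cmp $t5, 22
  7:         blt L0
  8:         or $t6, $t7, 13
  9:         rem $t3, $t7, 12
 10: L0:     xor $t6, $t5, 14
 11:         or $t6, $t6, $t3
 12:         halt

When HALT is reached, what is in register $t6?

$t6=23
$t5=8
$t3=-8
$t7=0
$t6=0-20=-20
cmp $t5, 22  (cmp 8,22)
blt L0: taken
$t6=8^14=6
$t6=6|(-8)=-2
halt.

-2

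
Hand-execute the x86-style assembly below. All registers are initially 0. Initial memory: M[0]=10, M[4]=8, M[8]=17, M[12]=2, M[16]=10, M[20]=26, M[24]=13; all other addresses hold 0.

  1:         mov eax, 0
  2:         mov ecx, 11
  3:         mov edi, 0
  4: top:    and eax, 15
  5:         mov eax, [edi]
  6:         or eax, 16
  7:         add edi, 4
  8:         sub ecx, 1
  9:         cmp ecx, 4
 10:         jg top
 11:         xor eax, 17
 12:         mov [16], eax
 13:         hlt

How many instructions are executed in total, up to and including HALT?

55

after mov eax, 0: eax=0
after mov ecx, 11: ecx=11
after mov edi, 0: edi=0
after and eax, 15: eax=0&15=0
after mov eax, [edi]: eax=M[0]=10
after or eax, 16: eax=10|16=26
after add edi, 4: edi=0+4=4
after sub ecx, 1: ecx=11-1=10
cmp ecx, 4  (cmp 10,4)
jg top: taken
after and eax, 15: eax=26&15=10
after mov eax, [edi]: eax=M[4]=8
after or eax, 16: eax=8|16=24
after add edi, 4: edi=4+4=8
after sub ecx, 1: ecx=10-1=9
cmp ecx, 4  (cmp 9,4)
jg top: taken
after and eax, 15: eax=24&15=8
after mov eax, [edi]: eax=M[8]=17
after or eax, 16: eax=17|16=17
after add edi, 4: edi=8+4=12
after sub ecx, 1: ecx=9-1=8
cmp ecx, 4  (cmp 8,4)
jg top: taken
after and eax, 15: eax=17&15=1
after mov eax, [edi]: eax=M[12]=2
after or eax, 16: eax=2|16=18
after add edi, 4: edi=12+4=16
after sub ecx, 1: ecx=8-1=7
cmp ecx, 4  (cmp 7,4)
jg top: taken
after and eax, 15: eax=18&15=2
after mov eax, [edi]: eax=M[16]=10
after or eax, 16: eax=10|16=26
after add edi, 4: edi=16+4=20
after sub ecx, 1: ecx=7-1=6
cmp ecx, 4  (cmp 6,4)
jg top: taken
after and eax, 15: eax=26&15=10
after mov eax, [edi]: eax=M[20]=26
after or eax, 16: eax=26|16=26
after add edi, 4: edi=20+4=24
after sub ecx, 1: ecx=6-1=5
cmp ecx, 4  (cmp 5,4)
jg top: taken
after and eax, 15: eax=26&15=10
after mov eax, [edi]: eax=M[24]=13
after or eax, 16: eax=13|16=29
after add edi, 4: edi=24+4=28
after sub ecx, 1: ecx=5-1=4
cmp ecx, 4  (cmp 4,4)
jg top: not taken
after xor eax, 17: eax=29^17=12
mov [16], eax → M[16]=12
halt.
Total executed instructions: 55.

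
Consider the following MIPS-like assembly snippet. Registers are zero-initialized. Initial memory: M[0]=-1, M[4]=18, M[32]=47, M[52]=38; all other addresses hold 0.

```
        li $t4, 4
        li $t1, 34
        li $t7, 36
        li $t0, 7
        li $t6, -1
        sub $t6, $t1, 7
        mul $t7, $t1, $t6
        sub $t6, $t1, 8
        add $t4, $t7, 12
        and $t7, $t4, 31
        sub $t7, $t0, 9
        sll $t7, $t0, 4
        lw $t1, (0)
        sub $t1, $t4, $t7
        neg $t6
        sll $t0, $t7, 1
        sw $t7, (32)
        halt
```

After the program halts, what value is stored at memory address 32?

after li $t4, 4: $t4=4
after li $t1, 34: $t1=34
after li $t7, 36: $t7=36
after li $t0, 7: $t0=7
after li $t6, -1: $t6=-1
after sub $t6, $t1, 7: $t6=34-7=27
after mul $t7, $t1, $t6: $t7=34*27=918
after sub $t6, $t1, 8: $t6=34-8=26
after add $t4, $t7, 12: $t4=918+12=930
after and $t7, $t4, 31: $t7=930&31=2
after sub $t7, $t0, 9: $t7=7-9=-2
after sll $t7, $t0, 4: $t7=7<<4=112
after lw $t1, (0): $t1=M[0]=-1
after sub $t1, $t4, $t7: $t1=930-112=818
after neg $t6: $t6=-(26)=-26
after sll $t0, $t7, 1: $t0=112<<1=224
sw $t7, (32) → M[32]=112
halt.

112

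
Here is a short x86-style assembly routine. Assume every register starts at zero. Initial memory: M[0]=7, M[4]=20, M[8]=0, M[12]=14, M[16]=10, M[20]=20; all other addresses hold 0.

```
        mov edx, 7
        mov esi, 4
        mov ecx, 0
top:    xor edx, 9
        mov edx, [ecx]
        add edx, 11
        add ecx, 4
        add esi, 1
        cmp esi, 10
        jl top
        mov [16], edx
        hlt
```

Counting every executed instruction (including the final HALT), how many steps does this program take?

47

after mov edx, 7: edx=7
after mov esi, 4: esi=4
after mov ecx, 0: ecx=0
after xor edx, 9: edx=7^9=14
after mov edx, [ecx]: edx=M[0]=7
after add edx, 11: edx=7+11=18
after add ecx, 4: ecx=0+4=4
after add esi, 1: esi=4+1=5
cmp esi, 10  (cmp 5,10)
jl top: taken
after xor edx, 9: edx=18^9=27
after mov edx, [ecx]: edx=M[4]=20
after add edx, 11: edx=20+11=31
after add ecx, 4: ecx=4+4=8
after add esi, 1: esi=5+1=6
cmp esi, 10  (cmp 6,10)
jl top: taken
after xor edx, 9: edx=31^9=22
after mov edx, [ecx]: edx=M[8]=0
after add edx, 11: edx=0+11=11
after add ecx, 4: ecx=8+4=12
after add esi, 1: esi=6+1=7
cmp esi, 10  (cmp 7,10)
jl top: taken
after xor edx, 9: edx=11^9=2
after mov edx, [ecx]: edx=M[12]=14
after add edx, 11: edx=14+11=25
after add ecx, 4: ecx=12+4=16
after add esi, 1: esi=7+1=8
cmp esi, 10  (cmp 8,10)
jl top: taken
after xor edx, 9: edx=25^9=16
after mov edx, [ecx]: edx=M[16]=10
after add edx, 11: edx=10+11=21
after add ecx, 4: ecx=16+4=20
after add esi, 1: esi=8+1=9
cmp esi, 10  (cmp 9,10)
jl top: taken
after xor edx, 9: edx=21^9=28
after mov edx, [ecx]: edx=M[20]=20
after add edx, 11: edx=20+11=31
after add ecx, 4: ecx=20+4=24
after add esi, 1: esi=9+1=10
cmp esi, 10  (cmp 10,10)
jl top: not taken
mov [16], edx → M[16]=31
halt.
Total executed instructions: 47.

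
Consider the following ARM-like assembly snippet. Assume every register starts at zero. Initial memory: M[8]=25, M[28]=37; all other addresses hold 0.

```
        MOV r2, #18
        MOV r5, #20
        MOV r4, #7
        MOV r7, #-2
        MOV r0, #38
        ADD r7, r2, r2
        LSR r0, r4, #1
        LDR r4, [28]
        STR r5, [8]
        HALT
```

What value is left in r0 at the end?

r2=18
r5=20
r4=7
r7=-2
r0=38
r7=18+18=36
r0=7>>1=3
r4=M[28]=37
STR r5, [8] → M[8]=20
halt.

3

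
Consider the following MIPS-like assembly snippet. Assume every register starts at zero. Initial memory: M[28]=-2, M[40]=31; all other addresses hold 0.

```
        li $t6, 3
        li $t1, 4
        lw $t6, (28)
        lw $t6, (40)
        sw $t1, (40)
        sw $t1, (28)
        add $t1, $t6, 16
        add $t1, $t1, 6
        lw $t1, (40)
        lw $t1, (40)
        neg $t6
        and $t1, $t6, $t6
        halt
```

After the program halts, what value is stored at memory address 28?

4

li $t6, 3 → $t6=3
li $t1, 4 → $t1=4
lw $t6, (28) → $t6=M[28]=-2
lw $t6, (40) → $t6=M[40]=31
sw $t1, (40) → M[40]=4
sw $t1, (28) → M[28]=4
add $t1, $t6, 16 → $t1=31+16=47
add $t1, $t1, 6 → $t1=47+6=53
lw $t1, (40) → $t1=M[40]=4
lw $t1, (40) → $t1=M[40]=4
neg $t6 → $t6=-(31)=-31
and $t1, $t6, $t6 → $t1=(-31)&(-31)=-31
halt.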